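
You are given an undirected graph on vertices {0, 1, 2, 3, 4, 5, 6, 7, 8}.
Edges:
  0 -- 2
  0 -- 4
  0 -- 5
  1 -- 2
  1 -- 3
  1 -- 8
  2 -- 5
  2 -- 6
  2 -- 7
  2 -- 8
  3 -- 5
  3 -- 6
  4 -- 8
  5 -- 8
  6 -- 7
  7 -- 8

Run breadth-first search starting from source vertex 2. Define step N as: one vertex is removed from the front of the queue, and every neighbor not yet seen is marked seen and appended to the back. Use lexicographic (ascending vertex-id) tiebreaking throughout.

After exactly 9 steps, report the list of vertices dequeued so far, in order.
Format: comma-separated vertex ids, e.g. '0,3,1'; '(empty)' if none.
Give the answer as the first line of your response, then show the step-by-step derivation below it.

2,0,1,5,6,7,8,4,3

step 1: dequeue 2; queue=[0,1,5,6,7,8]; order=2
step 2: dequeue 0; queue=[1,5,6,7,8,4]; order=2,0
step 3: dequeue 1; queue=[5,6,7,8,4,3]; order=2,0,1
step 4: dequeue 5; queue=[6,7,8,4,3]; order=2,0,1,5
step 5: dequeue 6; queue=[7,8,4,3]; order=2,0,1,5,6
step 6: dequeue 7; queue=[8,4,3]; order=2,0,1,5,6,7
step 7: dequeue 8; queue=[4,3]; order=2,0,1,5,6,7,8
step 8: dequeue 4; queue=[3]; order=2,0,1,5,6,7,8,4
step 9: dequeue 3; queue=[(empty)]; order=2,0,1,5,6,7,8,4,3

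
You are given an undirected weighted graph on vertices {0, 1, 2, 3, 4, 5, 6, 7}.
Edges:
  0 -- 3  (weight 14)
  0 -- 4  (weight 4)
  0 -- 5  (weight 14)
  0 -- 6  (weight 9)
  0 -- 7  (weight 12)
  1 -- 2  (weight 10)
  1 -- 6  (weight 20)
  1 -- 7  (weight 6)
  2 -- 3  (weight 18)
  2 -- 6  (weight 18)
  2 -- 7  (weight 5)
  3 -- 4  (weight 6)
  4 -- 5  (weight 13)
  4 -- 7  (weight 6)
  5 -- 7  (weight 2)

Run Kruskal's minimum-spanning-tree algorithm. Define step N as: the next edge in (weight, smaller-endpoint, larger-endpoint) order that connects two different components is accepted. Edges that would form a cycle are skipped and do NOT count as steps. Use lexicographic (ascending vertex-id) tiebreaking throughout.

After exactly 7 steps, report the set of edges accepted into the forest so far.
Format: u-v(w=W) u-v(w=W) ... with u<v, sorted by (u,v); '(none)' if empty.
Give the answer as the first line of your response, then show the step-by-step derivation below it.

0-4(w=4) 0-6(w=9) 1-7(w=6) 2-7(w=5) 3-4(w=6) 4-7(w=6) 5-7(w=2)

step 1: add edge 5-7 (w=2); MST = {5-7(w=2)}
step 2: add edge 0-4 (w=4); MST = {0-4(w=4) 5-7(w=2)}
step 3: add edge 2-7 (w=5); MST = {0-4(w=4) 2-7(w=5) 5-7(w=2)}
step 4: add edge 1-7 (w=6); MST = {0-4(w=4) 1-7(w=6) 2-7(w=5) 5-7(w=2)}
step 5: add edge 3-4 (w=6); MST = {0-4(w=4) 1-7(w=6) 2-7(w=5) 3-4(w=6) 5-7(w=2)}
step 6: add edge 4-7 (w=6); MST = {0-4(w=4) 1-7(w=6) 2-7(w=5) 3-4(w=6) 4-7(w=6) 5-7(w=2)}
step 7: add edge 0-6 (w=9); MST = {0-4(w=4) 0-6(w=9) 1-7(w=6) 2-7(w=5) 3-4(w=6) 4-7(w=6) 5-7(w=2)}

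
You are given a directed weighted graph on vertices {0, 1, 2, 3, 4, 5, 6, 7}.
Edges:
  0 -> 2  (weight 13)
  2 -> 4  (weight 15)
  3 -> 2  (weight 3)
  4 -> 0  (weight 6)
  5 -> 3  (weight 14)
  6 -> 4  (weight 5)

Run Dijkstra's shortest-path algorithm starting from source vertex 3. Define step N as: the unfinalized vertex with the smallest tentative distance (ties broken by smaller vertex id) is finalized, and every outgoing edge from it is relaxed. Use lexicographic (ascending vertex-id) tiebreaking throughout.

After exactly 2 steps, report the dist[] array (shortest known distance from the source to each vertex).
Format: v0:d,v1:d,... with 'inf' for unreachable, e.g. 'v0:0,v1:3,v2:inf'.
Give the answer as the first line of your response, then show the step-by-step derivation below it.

v0:inf,v1:inf,v2:3,v3:0,v4:18,v5:inf,v6:inf,v7:inf

step 1: dist = v0:inf,v1:inf,v2:3,v3:0,v4:inf,v5:inf,v6:inf,v7:inf
step 2: dist = v0:inf,v1:inf,v2:3,v3:0,v4:18,v5:inf,v6:inf,v7:inf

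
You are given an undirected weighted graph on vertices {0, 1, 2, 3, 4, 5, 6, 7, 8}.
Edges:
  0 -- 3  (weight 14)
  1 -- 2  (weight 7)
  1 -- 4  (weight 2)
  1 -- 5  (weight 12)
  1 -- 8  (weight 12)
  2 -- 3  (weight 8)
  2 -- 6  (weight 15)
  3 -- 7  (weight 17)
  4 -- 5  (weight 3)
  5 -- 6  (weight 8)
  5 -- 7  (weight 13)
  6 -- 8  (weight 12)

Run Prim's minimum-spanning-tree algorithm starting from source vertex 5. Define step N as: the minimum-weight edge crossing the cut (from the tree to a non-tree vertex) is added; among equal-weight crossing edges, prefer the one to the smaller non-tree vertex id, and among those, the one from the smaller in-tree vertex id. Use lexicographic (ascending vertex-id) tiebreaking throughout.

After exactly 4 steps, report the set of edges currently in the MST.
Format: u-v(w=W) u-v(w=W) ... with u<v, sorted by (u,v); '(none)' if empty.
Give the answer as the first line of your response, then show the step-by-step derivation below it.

1-2(w=7) 1-4(w=2) 2-3(w=8) 4-5(w=3)

step 1: add edge 4-5 (w=3); MST = {4-5(w=3)}
step 2: add edge 1-4 (w=2); MST = {1-4(w=2) 4-5(w=3)}
step 3: add edge 1-2 (w=7); MST = {1-2(w=7) 1-4(w=2) 4-5(w=3)}
step 4: add edge 2-3 (w=8); MST = {1-2(w=7) 1-4(w=2) 2-3(w=8) 4-5(w=3)}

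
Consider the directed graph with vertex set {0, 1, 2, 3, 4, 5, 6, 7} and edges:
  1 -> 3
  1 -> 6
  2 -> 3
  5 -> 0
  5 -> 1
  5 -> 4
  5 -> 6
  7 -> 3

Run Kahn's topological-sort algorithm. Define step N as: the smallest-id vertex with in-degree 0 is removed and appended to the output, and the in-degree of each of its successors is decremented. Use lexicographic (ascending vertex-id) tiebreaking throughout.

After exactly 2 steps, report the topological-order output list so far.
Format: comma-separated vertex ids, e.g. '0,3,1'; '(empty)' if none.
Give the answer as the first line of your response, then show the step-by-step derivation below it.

2,5

step 1: output 2; order=[2]; indeg=(1,1,0,2,1,0,2,0)
step 2: output 5; order=[2,5]; indeg=(0,0,0,2,0,0,1,0)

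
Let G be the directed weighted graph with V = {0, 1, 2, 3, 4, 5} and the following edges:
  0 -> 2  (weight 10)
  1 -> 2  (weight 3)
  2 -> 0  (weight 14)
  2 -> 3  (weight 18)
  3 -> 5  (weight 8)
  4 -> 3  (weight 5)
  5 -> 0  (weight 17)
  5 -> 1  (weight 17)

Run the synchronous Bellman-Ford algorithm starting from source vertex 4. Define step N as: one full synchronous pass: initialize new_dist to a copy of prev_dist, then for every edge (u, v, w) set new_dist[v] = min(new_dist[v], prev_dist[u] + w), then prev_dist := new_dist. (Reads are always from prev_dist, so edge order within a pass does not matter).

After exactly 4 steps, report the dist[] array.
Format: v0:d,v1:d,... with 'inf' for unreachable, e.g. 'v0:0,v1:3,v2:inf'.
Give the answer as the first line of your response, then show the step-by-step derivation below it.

v0:30,v1:30,v2:33,v3:5,v4:0,v5:13

step 1: dist = v0:inf,v1:inf,v2:inf,v3:5,v4:0,v5:inf
step 2: dist = v0:inf,v1:inf,v2:inf,v3:5,v4:0,v5:13
step 3: dist = v0:30,v1:30,v2:inf,v3:5,v4:0,v5:13
step 4: dist = v0:30,v1:30,v2:33,v3:5,v4:0,v5:13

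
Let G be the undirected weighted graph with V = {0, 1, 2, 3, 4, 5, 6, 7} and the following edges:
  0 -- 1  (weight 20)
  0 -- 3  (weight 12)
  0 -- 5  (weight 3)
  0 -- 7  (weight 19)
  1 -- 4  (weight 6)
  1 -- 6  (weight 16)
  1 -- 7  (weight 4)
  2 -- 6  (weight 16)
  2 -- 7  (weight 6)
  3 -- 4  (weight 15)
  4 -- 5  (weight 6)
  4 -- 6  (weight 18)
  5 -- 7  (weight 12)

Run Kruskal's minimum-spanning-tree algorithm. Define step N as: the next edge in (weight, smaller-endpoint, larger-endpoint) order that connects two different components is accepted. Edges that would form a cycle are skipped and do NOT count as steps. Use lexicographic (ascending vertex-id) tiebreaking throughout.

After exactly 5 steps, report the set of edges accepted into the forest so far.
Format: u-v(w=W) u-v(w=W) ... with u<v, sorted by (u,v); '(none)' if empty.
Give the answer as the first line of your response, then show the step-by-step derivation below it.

0-5(w=3) 1-4(w=6) 1-7(w=4) 2-7(w=6) 4-5(w=6)

step 1: add edge 0-5 (w=3); MST = {0-5(w=3)}
step 2: add edge 1-7 (w=4); MST = {0-5(w=3) 1-7(w=4)}
step 3: add edge 1-4 (w=6); MST = {0-5(w=3) 1-4(w=6) 1-7(w=4)}
step 4: add edge 2-7 (w=6); MST = {0-5(w=3) 1-4(w=6) 1-7(w=4) 2-7(w=6)}
step 5: add edge 4-5 (w=6); MST = {0-5(w=3) 1-4(w=6) 1-7(w=4) 2-7(w=6) 4-5(w=6)}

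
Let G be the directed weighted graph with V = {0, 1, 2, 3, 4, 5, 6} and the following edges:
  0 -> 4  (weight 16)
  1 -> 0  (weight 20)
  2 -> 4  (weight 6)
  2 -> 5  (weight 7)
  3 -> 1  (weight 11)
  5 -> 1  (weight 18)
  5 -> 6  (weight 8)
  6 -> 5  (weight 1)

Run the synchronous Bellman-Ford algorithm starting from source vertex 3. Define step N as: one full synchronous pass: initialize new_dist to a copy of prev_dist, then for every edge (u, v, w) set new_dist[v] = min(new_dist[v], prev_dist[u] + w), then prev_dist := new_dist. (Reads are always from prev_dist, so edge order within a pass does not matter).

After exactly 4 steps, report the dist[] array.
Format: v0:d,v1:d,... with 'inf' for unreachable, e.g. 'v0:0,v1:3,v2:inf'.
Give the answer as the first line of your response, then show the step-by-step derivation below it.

v0:31,v1:11,v2:inf,v3:0,v4:47,v5:inf,v6:inf

step 1: dist = v0:inf,v1:11,v2:inf,v3:0,v4:inf,v5:inf,v6:inf
step 2: dist = v0:31,v1:11,v2:inf,v3:0,v4:inf,v5:inf,v6:inf
step 3: dist = v0:31,v1:11,v2:inf,v3:0,v4:47,v5:inf,v6:inf
step 4: dist = v0:31,v1:11,v2:inf,v3:0,v4:47,v5:inf,v6:inf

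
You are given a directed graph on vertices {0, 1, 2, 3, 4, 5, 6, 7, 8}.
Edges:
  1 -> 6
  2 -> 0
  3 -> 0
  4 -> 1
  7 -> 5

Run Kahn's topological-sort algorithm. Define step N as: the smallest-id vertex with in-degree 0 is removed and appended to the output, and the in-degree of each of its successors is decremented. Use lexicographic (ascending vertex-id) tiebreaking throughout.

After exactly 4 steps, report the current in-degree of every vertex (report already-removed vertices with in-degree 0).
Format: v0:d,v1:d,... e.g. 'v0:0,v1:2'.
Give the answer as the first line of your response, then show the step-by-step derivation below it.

v0:0,v1:0,v2:0,v3:0,v4:0,v5:1,v6:1,v7:0,v8:0

step 1: output 2; order=[2]; indeg=(1,1,0,0,0,1,1,0,0)
step 2: output 3; order=[2,3]; indeg=(0,1,0,0,0,1,1,0,0)
step 3: output 0; order=[2,3,0]; indeg=(0,1,0,0,0,1,1,0,0)
step 4: output 4; order=[2,3,0,4]; indeg=(0,0,0,0,0,1,1,0,0)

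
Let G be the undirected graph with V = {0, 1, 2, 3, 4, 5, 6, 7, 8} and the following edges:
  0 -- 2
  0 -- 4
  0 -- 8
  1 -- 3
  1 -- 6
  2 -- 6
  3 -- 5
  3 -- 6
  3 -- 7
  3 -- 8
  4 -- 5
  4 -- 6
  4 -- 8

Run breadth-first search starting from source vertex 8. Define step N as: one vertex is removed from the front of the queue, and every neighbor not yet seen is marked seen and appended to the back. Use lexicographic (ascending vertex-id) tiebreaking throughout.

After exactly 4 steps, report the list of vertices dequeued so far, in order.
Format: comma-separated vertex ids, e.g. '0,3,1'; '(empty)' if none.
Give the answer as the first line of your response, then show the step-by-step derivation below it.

8,0,3,4

step 1: dequeue 8; queue=[0,3,4]; order=8
step 2: dequeue 0; queue=[3,4,2]; order=8,0
step 3: dequeue 3; queue=[4,2,1,5,6,7]; order=8,0,3
step 4: dequeue 4; queue=[2,1,5,6,7]; order=8,0,3,4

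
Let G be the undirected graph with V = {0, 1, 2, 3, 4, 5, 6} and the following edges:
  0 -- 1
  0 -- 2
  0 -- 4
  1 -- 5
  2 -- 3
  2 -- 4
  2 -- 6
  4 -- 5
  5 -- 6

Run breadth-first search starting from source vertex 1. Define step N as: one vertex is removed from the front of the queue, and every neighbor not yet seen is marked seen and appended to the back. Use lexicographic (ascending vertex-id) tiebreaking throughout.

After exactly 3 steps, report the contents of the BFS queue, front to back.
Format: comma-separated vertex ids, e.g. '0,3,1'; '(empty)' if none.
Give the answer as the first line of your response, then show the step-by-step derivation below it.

2,4,6

step 1: dequeue 1; queue=[0,5]; order=1
step 2: dequeue 0; queue=[5,2,4]; order=1,0
step 3: dequeue 5; queue=[2,4,6]; order=1,0,5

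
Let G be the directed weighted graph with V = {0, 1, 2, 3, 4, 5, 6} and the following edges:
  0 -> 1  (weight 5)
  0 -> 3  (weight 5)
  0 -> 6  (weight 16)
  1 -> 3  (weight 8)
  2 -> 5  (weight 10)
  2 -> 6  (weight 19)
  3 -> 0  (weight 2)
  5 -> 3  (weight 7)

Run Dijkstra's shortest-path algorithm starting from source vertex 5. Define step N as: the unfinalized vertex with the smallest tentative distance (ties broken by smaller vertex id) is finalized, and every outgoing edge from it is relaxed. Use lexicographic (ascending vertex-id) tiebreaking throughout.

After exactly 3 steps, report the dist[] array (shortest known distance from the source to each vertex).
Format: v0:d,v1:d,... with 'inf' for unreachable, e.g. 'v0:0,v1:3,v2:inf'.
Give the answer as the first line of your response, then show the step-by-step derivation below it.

v0:9,v1:14,v2:inf,v3:7,v4:inf,v5:0,v6:25

step 1: dist = v0:inf,v1:inf,v2:inf,v3:7,v4:inf,v5:0,v6:inf
step 2: dist = v0:9,v1:inf,v2:inf,v3:7,v4:inf,v5:0,v6:inf
step 3: dist = v0:9,v1:14,v2:inf,v3:7,v4:inf,v5:0,v6:25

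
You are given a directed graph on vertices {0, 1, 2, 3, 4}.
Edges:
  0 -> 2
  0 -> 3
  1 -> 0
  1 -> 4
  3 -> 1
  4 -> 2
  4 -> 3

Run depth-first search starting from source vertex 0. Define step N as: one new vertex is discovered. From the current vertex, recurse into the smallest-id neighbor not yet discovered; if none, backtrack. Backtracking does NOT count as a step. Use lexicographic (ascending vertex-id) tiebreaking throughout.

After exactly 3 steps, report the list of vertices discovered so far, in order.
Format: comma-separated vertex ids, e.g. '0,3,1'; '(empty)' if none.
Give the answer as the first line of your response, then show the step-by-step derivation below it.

0,2,3

step 1: discover 0; path=0; order=0
step 2: discover 2; path=0>2; order=0,2
step 3: discover 3; path=0>3; order=0,2,3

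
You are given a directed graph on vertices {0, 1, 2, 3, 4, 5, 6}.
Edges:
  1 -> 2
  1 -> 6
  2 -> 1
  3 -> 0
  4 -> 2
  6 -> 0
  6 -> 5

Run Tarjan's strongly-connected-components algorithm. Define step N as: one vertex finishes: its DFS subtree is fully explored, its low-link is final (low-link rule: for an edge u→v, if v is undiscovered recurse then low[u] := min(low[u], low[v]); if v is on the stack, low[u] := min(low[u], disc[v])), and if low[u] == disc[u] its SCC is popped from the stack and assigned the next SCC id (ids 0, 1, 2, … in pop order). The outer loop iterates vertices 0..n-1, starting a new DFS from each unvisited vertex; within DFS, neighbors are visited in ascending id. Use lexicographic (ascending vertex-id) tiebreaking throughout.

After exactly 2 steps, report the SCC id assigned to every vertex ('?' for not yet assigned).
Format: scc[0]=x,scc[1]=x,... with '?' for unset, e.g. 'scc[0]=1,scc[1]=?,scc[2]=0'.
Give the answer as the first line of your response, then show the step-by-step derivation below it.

scc[0]=0,scc[1]=?,scc[2]=?,scc[3]=?,scc[4]=?,scc[5]=?,scc[6]=?

step 1: low=(low[0]=0,low[1]=?,low[2]=?,low[3]=?,low[4]=?,low[5]=?,low[6]=?); scc=(scc[0]=0,scc[1]=?,scc[2]=?,scc[3]=?,scc[4]=?,scc[5]=?,scc[6]=?)
step 2: low=(low[0]=0,low[1]=1,low[2]=1,low[3]=?,low[4]=?,low[5]=?,low[6]=?); scc=(scc[0]=0,scc[1]=?,scc[2]=?,scc[3]=?,scc[4]=?,scc[5]=?,scc[6]=?)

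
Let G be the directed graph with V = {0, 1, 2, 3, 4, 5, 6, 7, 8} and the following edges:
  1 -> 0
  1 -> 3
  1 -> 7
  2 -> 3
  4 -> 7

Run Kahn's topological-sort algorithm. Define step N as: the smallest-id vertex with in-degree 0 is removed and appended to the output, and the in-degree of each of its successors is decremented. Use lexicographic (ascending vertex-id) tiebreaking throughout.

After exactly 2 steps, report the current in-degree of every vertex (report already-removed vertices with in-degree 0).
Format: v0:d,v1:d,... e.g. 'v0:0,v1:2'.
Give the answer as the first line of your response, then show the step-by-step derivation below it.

v0:0,v1:0,v2:0,v3:1,v4:0,v5:0,v6:0,v7:1,v8:0

step 1: output 1; order=[1]; indeg=(0,0,0,1,0,0,0,1,0)
step 2: output 0; order=[1,0]; indeg=(0,0,0,1,0,0,0,1,0)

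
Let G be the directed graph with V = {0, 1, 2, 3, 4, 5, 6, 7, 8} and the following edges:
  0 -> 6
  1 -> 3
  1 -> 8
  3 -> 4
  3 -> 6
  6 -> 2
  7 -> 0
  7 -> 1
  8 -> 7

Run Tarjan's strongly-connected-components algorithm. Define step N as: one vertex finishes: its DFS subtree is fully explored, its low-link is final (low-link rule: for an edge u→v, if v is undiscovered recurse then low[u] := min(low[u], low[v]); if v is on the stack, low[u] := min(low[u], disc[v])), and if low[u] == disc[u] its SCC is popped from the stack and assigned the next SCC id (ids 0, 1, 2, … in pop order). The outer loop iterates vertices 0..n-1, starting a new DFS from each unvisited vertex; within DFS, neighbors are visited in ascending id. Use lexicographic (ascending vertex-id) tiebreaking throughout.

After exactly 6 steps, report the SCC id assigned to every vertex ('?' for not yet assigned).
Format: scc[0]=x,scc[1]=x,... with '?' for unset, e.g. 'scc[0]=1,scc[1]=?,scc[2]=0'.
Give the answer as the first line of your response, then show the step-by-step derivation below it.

scc[0]=2,scc[1]=?,scc[2]=0,scc[3]=4,scc[4]=3,scc[5]=?,scc[6]=1,scc[7]=?,scc[8]=?

step 1: low=(low[0]=0,low[1]=?,low[2]=2,low[3]=?,low[4]=?,low[5]=?,low[6]=1,low[7]=?,low[8]=?); scc=(scc[0]=?,scc[1]=?,scc[2]=0,scc[3]=?,scc[4]=?,scc[5]=?,scc[6]=?,scc[7]=?,scc[8]=?)
step 2: low=(low[0]=0,low[1]=?,low[2]=2,low[3]=?,low[4]=?,low[5]=?,low[6]=1,low[7]=?,low[8]=?); scc=(scc[0]=?,scc[1]=?,scc[2]=0,scc[3]=?,scc[4]=?,scc[5]=?,scc[6]=1,scc[7]=?,scc[8]=?)
step 3: low=(low[0]=0,low[1]=?,low[2]=2,low[3]=?,low[4]=?,low[5]=?,low[6]=1,low[7]=?,low[8]=?); scc=(scc[0]=2,scc[1]=?,scc[2]=0,scc[3]=?,scc[4]=?,scc[5]=?,scc[6]=1,scc[7]=?,scc[8]=?)
step 4: low=(low[0]=0,low[1]=3,low[2]=2,low[3]=4,low[4]=5,low[5]=?,low[6]=1,low[7]=?,low[8]=?); scc=(scc[0]=2,scc[1]=?,scc[2]=0,scc[3]=?,scc[4]=3,scc[5]=?,scc[6]=1,scc[7]=?,scc[8]=?)
step 5: low=(low[0]=0,low[1]=3,low[2]=2,low[3]=4,low[4]=5,low[5]=?,low[6]=1,low[7]=?,low[8]=?); scc=(scc[0]=2,scc[1]=?,scc[2]=0,scc[3]=4,scc[4]=3,scc[5]=?,scc[6]=1,scc[7]=?,scc[8]=?)
step 6: low=(low[0]=0,low[1]=3,low[2]=2,low[3]=4,low[4]=5,low[5]=?,low[6]=1,low[7]=3,low[8]=6); scc=(scc[0]=2,scc[1]=?,scc[2]=0,scc[3]=4,scc[4]=3,scc[5]=?,scc[6]=1,scc[7]=?,scc[8]=?)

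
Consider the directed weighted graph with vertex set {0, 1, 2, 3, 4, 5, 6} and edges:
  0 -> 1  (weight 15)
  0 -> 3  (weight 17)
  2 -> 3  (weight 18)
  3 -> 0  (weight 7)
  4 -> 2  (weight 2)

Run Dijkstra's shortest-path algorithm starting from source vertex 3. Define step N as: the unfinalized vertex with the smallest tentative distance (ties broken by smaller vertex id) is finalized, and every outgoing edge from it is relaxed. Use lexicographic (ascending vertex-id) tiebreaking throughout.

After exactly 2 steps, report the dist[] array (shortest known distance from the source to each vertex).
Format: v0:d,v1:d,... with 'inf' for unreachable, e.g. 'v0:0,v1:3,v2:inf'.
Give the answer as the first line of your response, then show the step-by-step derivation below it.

v0:7,v1:22,v2:inf,v3:0,v4:inf,v5:inf,v6:inf

step 1: dist = v0:7,v1:inf,v2:inf,v3:0,v4:inf,v5:inf,v6:inf
step 2: dist = v0:7,v1:22,v2:inf,v3:0,v4:inf,v5:inf,v6:inf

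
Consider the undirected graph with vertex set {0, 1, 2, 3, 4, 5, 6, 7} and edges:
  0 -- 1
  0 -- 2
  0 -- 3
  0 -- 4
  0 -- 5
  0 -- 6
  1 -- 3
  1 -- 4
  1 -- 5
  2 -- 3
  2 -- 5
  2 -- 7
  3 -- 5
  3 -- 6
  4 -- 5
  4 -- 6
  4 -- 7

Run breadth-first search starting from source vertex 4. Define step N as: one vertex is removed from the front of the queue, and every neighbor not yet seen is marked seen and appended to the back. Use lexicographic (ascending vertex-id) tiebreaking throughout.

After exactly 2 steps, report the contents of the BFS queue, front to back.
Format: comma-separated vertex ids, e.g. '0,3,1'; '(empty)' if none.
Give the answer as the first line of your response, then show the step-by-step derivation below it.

1,5,6,7,2,3

step 1: dequeue 4; queue=[0,1,5,6,7]; order=4
step 2: dequeue 0; queue=[1,5,6,7,2,3]; order=4,0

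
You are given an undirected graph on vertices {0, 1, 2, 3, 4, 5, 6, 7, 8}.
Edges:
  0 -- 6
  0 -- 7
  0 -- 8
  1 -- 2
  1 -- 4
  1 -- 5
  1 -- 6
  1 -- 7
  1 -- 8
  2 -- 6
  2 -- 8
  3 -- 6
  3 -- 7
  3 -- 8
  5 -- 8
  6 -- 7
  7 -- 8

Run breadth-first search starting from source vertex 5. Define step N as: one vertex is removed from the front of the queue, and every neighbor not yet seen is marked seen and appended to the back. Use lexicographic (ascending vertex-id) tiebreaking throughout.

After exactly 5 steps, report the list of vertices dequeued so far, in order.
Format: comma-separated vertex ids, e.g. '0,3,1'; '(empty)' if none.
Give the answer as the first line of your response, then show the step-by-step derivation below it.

5,1,8,2,4

step 1: dequeue 5; queue=[1,8]; order=5
step 2: dequeue 1; queue=[8,2,4,6,7]; order=5,1
step 3: dequeue 8; queue=[2,4,6,7,0,3]; order=5,1,8
step 4: dequeue 2; queue=[4,6,7,0,3]; order=5,1,8,2
step 5: dequeue 4; queue=[6,7,0,3]; order=5,1,8,2,4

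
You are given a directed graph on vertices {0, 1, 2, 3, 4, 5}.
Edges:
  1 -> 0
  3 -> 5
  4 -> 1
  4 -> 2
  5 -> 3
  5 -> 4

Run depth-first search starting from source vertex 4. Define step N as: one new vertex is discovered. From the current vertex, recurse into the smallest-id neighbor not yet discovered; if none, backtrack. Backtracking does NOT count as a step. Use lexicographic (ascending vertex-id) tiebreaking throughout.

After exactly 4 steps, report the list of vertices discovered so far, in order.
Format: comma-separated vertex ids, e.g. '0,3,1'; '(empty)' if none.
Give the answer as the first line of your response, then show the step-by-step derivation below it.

4,1,0,2

step 1: discover 4; path=4; order=4
step 2: discover 1; path=4>1; order=4,1
step 3: discover 0; path=4>1>0; order=4,1,0
step 4: discover 2; path=4>2; order=4,1,0,2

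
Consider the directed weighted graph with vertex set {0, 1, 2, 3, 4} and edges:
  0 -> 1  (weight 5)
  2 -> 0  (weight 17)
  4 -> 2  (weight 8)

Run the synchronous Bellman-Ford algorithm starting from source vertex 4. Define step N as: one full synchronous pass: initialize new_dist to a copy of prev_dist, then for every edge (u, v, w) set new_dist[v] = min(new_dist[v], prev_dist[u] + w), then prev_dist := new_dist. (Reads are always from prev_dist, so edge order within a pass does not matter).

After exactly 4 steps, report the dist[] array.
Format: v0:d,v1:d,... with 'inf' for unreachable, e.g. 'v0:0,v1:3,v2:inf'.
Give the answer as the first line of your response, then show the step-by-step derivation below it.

v0:25,v1:30,v2:8,v3:inf,v4:0

step 1: dist = v0:inf,v1:inf,v2:8,v3:inf,v4:0
step 2: dist = v0:25,v1:inf,v2:8,v3:inf,v4:0
step 3: dist = v0:25,v1:30,v2:8,v3:inf,v4:0
step 4: dist = v0:25,v1:30,v2:8,v3:inf,v4:0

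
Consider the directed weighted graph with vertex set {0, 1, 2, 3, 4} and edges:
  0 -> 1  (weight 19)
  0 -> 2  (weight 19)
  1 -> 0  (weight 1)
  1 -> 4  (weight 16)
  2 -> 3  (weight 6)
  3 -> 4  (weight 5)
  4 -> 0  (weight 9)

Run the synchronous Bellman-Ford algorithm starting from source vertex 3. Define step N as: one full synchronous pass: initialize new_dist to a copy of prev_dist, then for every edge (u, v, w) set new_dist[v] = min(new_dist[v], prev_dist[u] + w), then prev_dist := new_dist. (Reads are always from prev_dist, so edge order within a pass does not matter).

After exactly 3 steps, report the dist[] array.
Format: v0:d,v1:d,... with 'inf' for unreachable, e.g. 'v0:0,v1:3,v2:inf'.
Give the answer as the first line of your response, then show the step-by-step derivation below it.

v0:14,v1:33,v2:33,v3:0,v4:5

step 1: dist = v0:inf,v1:inf,v2:inf,v3:0,v4:5
step 2: dist = v0:14,v1:inf,v2:inf,v3:0,v4:5
step 3: dist = v0:14,v1:33,v2:33,v3:0,v4:5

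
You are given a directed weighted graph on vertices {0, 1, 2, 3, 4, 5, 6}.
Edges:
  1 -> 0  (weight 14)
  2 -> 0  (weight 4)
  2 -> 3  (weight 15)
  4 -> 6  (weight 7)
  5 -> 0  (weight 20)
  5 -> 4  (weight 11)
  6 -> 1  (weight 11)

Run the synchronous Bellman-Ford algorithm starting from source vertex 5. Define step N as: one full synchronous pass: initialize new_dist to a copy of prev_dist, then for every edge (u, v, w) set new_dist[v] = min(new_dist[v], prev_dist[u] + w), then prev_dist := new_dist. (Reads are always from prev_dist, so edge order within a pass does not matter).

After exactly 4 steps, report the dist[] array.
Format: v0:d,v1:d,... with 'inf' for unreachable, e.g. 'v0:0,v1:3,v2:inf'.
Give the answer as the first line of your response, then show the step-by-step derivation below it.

v0:20,v1:29,v2:inf,v3:inf,v4:11,v5:0,v6:18

step 1: dist = v0:20,v1:inf,v2:inf,v3:inf,v4:11,v5:0,v6:inf
step 2: dist = v0:20,v1:inf,v2:inf,v3:inf,v4:11,v5:0,v6:18
step 3: dist = v0:20,v1:29,v2:inf,v3:inf,v4:11,v5:0,v6:18
step 4: dist = v0:20,v1:29,v2:inf,v3:inf,v4:11,v5:0,v6:18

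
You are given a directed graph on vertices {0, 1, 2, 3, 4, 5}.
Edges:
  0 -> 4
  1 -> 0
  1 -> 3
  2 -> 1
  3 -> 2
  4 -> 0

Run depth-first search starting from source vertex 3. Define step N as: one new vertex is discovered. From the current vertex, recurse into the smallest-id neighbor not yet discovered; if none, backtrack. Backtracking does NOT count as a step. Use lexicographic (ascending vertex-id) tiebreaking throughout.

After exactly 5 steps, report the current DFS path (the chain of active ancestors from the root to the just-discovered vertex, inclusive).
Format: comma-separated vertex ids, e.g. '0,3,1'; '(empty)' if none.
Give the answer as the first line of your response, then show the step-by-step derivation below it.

3,2,1,0,4

step 1: discover 3; path=3; order=3
step 2: discover 2; path=3>2; order=3,2
step 3: discover 1; path=3>2>1; order=3,2,1
step 4: discover 0; path=3>2>1>0; order=3,2,1,0
step 5: discover 4; path=3>2>1>0>4; order=3,2,1,0,4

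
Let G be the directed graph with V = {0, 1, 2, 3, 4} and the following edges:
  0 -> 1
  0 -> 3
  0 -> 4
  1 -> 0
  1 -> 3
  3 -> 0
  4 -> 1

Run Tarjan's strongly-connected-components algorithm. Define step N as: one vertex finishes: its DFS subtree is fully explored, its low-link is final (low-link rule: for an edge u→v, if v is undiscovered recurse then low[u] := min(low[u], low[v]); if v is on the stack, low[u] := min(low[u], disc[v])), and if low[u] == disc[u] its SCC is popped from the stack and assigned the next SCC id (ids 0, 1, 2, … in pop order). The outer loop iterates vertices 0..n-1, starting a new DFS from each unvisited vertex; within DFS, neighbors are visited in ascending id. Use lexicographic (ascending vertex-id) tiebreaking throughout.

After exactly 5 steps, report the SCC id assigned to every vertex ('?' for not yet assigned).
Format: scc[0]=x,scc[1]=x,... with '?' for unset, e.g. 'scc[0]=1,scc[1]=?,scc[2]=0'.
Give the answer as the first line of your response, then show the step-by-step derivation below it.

scc[0]=0,scc[1]=0,scc[2]=1,scc[3]=0,scc[4]=0

step 1: low=(low[0]=0,low[1]=0,low[2]=?,low[3]=0,low[4]=?); scc=(scc[0]=?,scc[1]=?,scc[2]=?,scc[3]=?,scc[4]=?)
step 2: low=(low[0]=0,low[1]=0,low[2]=?,low[3]=0,low[4]=?); scc=(scc[0]=?,scc[1]=?,scc[2]=?,scc[3]=?,scc[4]=?)
step 3: low=(low[0]=0,low[1]=0,low[2]=?,low[3]=0,low[4]=1); scc=(scc[0]=?,scc[1]=?,scc[2]=?,scc[3]=?,scc[4]=?)
step 4: low=(low[0]=0,low[1]=0,low[2]=?,low[3]=0,low[4]=1); scc=(scc[0]=0,scc[1]=0,scc[2]=?,scc[3]=0,scc[4]=0)
step 5: low=(low[0]=0,low[1]=0,low[2]=4,low[3]=0,low[4]=1); scc=(scc[0]=0,scc[1]=0,scc[2]=1,scc[3]=0,scc[4]=0)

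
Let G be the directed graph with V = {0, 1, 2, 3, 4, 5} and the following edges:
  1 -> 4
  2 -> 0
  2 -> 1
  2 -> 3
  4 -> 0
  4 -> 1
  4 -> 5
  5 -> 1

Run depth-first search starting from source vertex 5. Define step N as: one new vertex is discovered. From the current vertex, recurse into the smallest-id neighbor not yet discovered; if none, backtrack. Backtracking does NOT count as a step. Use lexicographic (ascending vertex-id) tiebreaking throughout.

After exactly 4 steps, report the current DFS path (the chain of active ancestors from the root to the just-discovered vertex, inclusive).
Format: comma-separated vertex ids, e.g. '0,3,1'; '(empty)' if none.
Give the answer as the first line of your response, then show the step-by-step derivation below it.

5,1,4,0

step 1: discover 5; path=5; order=5
step 2: discover 1; path=5>1; order=5,1
step 3: discover 4; path=5>1>4; order=5,1,4
step 4: discover 0; path=5>1>4>0; order=5,1,4,0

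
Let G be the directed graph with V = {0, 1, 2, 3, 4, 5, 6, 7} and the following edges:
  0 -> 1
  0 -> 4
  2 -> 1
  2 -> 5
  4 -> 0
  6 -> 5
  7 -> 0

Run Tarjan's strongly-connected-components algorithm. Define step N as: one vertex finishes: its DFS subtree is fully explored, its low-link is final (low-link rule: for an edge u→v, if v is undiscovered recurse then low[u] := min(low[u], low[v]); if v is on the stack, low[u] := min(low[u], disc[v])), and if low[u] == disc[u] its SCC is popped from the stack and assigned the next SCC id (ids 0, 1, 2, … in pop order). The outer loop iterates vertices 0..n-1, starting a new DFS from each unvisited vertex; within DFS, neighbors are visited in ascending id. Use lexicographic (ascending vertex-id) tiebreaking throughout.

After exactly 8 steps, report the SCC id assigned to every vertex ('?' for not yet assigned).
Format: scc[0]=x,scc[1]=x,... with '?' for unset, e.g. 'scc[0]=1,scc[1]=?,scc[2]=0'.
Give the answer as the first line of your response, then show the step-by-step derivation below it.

scc[0]=1,scc[1]=0,scc[2]=3,scc[3]=4,scc[4]=1,scc[5]=2,scc[6]=5,scc[7]=6

step 1: low=(low[0]=0,low[1]=1,low[2]=?,low[3]=?,low[4]=?,low[5]=?,low[6]=?,low[7]=?); scc=(scc[0]=?,scc[1]=0,scc[2]=?,scc[3]=?,scc[4]=?,scc[5]=?,scc[6]=?,scc[7]=?)
step 2: low=(low[0]=0,low[1]=1,low[2]=?,low[3]=?,low[4]=0,low[5]=?,low[6]=?,low[7]=?); scc=(scc[0]=?,scc[1]=0,scc[2]=?,scc[3]=?,scc[4]=?,scc[5]=?,scc[6]=?,scc[7]=?)
step 3: low=(low[0]=0,low[1]=1,low[2]=?,low[3]=?,low[4]=0,low[5]=?,low[6]=?,low[7]=?); scc=(scc[0]=1,scc[1]=0,scc[2]=?,scc[3]=?,scc[4]=1,scc[5]=?,scc[6]=?,scc[7]=?)
step 4: low=(low[0]=0,low[1]=1,low[2]=3,low[3]=?,low[4]=0,low[5]=4,low[6]=?,low[7]=?); scc=(scc[0]=1,scc[1]=0,scc[2]=?,scc[3]=?,scc[4]=1,scc[5]=2,scc[6]=?,scc[7]=?)
step 5: low=(low[0]=0,low[1]=1,low[2]=3,low[3]=?,low[4]=0,low[5]=4,low[6]=?,low[7]=?); scc=(scc[0]=1,scc[1]=0,scc[2]=3,scc[3]=?,scc[4]=1,scc[5]=2,scc[6]=?,scc[7]=?)
step 6: low=(low[0]=0,low[1]=1,low[2]=3,low[3]=5,low[4]=0,low[5]=4,low[6]=?,low[7]=?); scc=(scc[0]=1,scc[1]=0,scc[2]=3,scc[3]=4,scc[4]=1,scc[5]=2,scc[6]=?,scc[7]=?)
step 7: low=(low[0]=0,low[1]=1,low[2]=3,low[3]=5,low[4]=0,low[5]=4,low[6]=6,low[7]=?); scc=(scc[0]=1,scc[1]=0,scc[2]=3,scc[3]=4,scc[4]=1,scc[5]=2,scc[6]=5,scc[7]=?)
step 8: low=(low[0]=0,low[1]=1,low[2]=3,low[3]=5,low[4]=0,low[5]=4,low[6]=6,low[7]=7); scc=(scc[0]=1,scc[1]=0,scc[2]=3,scc[3]=4,scc[4]=1,scc[5]=2,scc[6]=5,scc[7]=6)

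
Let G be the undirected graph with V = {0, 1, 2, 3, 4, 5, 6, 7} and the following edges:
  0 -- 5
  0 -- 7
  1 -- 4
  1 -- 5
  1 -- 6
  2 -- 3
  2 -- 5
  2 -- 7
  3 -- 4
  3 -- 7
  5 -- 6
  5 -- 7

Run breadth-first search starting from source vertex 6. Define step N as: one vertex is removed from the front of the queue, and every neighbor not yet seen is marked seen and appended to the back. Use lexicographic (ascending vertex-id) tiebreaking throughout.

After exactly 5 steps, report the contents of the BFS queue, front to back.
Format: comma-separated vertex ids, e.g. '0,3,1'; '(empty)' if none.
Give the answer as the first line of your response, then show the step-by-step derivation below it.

2,7,3

step 1: dequeue 6; queue=[1,5]; order=6
step 2: dequeue 1; queue=[5,4]; order=6,1
step 3: dequeue 5; queue=[4,0,2,7]; order=6,1,5
step 4: dequeue 4; queue=[0,2,7,3]; order=6,1,5,4
step 5: dequeue 0; queue=[2,7,3]; order=6,1,5,4,0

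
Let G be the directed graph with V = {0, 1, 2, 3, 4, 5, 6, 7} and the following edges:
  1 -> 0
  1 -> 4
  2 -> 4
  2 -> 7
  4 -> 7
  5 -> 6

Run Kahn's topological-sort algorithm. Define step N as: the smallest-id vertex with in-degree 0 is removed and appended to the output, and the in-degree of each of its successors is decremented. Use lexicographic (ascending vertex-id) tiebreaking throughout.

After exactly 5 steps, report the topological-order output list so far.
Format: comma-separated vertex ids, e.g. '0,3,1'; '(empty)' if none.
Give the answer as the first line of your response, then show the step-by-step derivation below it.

1,0,2,3,4

step 1: output 1; order=[1]; indeg=(0,0,0,0,1,0,1,2)
step 2: output 0; order=[1,0]; indeg=(0,0,0,0,1,0,1,2)
step 3: output 2; order=[1,0,2]; indeg=(0,0,0,0,0,0,1,1)
step 4: output 3; order=[1,0,2,3]; indeg=(0,0,0,0,0,0,1,1)
step 5: output 4; order=[1,0,2,3,4]; indeg=(0,0,0,0,0,0,1,0)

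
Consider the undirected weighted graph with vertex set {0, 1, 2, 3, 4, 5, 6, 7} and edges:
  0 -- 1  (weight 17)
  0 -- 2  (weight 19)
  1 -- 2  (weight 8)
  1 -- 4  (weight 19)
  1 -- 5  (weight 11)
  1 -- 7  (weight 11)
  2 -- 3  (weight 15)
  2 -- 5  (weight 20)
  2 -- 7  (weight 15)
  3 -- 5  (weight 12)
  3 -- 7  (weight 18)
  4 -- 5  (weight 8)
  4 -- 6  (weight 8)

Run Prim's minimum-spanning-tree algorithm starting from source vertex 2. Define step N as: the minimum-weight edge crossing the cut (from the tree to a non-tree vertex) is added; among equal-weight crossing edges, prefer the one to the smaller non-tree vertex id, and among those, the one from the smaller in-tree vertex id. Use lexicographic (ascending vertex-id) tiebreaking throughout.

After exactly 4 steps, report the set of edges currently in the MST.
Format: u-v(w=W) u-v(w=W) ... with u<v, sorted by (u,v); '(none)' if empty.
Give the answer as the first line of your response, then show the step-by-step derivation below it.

1-2(w=8) 1-5(w=11) 4-5(w=8) 4-6(w=8)

step 1: add edge 1-2 (w=8); MST = {1-2(w=8)}
step 2: add edge 1-5 (w=11); MST = {1-2(w=8) 1-5(w=11)}
step 3: add edge 4-5 (w=8); MST = {1-2(w=8) 1-5(w=11) 4-5(w=8)}
step 4: add edge 4-6 (w=8); MST = {1-2(w=8) 1-5(w=11) 4-5(w=8) 4-6(w=8)}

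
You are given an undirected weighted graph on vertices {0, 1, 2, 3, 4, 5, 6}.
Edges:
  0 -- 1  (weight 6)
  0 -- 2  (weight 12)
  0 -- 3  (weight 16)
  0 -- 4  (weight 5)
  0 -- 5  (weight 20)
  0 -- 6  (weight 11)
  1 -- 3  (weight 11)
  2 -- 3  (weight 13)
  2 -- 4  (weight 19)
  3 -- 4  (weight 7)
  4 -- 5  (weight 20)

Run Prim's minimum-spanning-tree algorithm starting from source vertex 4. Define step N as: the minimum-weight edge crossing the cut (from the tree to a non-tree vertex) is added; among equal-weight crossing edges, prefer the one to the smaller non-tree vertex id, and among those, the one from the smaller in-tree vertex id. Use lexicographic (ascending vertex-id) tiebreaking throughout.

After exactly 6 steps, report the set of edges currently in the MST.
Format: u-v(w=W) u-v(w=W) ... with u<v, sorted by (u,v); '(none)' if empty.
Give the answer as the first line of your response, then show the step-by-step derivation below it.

0-1(w=6) 0-2(w=12) 0-4(w=5) 0-5(w=20) 0-6(w=11) 3-4(w=7)

step 1: add edge 0-4 (w=5); MST = {0-4(w=5)}
step 2: add edge 0-1 (w=6); MST = {0-1(w=6) 0-4(w=5)}
step 3: add edge 3-4 (w=7); MST = {0-1(w=6) 0-4(w=5) 3-4(w=7)}
step 4: add edge 0-6 (w=11); MST = {0-1(w=6) 0-4(w=5) 0-6(w=11) 3-4(w=7)}
step 5: add edge 0-2 (w=12); MST = {0-1(w=6) 0-2(w=12) 0-4(w=5) 0-6(w=11) 3-4(w=7)}
step 6: add edge 0-5 (w=20); MST = {0-1(w=6) 0-2(w=12) 0-4(w=5) 0-5(w=20) 0-6(w=11) 3-4(w=7)}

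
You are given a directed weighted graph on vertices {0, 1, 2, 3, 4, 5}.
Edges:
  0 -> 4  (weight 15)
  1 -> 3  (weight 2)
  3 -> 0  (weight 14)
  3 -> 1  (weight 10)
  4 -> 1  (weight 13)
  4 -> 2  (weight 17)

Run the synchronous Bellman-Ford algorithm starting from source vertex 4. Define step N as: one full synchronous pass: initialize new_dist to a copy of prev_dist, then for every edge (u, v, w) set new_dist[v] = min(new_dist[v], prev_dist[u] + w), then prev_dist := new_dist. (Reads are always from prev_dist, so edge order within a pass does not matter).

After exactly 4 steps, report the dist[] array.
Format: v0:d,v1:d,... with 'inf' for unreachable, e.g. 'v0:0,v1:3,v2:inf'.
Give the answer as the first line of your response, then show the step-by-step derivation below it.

v0:29,v1:13,v2:17,v3:15,v4:0,v5:inf

step 1: dist = v0:inf,v1:13,v2:17,v3:inf,v4:0,v5:inf
step 2: dist = v0:inf,v1:13,v2:17,v3:15,v4:0,v5:inf
step 3: dist = v0:29,v1:13,v2:17,v3:15,v4:0,v5:inf
step 4: dist = v0:29,v1:13,v2:17,v3:15,v4:0,v5:inf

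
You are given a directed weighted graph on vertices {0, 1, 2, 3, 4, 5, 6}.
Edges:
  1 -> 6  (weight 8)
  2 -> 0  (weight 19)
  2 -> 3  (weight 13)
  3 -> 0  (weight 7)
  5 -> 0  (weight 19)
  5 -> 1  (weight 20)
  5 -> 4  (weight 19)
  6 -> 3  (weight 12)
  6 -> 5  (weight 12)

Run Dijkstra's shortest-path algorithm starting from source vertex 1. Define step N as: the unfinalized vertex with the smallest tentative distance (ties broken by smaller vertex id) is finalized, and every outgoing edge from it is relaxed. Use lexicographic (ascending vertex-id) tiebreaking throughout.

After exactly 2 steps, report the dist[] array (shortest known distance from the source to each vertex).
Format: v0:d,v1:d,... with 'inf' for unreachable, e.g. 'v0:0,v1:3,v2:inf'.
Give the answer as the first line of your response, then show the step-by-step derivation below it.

v0:inf,v1:0,v2:inf,v3:20,v4:inf,v5:20,v6:8

step 1: dist = v0:inf,v1:0,v2:inf,v3:inf,v4:inf,v5:inf,v6:8
step 2: dist = v0:inf,v1:0,v2:inf,v3:20,v4:inf,v5:20,v6:8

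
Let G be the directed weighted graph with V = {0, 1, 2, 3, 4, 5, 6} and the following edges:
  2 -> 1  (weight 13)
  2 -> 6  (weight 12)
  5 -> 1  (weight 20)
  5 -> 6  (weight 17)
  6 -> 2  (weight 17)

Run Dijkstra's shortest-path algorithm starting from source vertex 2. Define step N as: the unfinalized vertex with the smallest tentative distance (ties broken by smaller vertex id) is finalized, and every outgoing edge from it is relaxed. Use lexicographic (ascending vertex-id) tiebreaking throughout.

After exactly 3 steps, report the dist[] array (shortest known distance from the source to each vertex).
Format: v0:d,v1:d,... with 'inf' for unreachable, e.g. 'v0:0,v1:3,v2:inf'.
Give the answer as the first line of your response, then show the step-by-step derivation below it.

v0:inf,v1:13,v2:0,v3:inf,v4:inf,v5:inf,v6:12

step 1: dist = v0:inf,v1:13,v2:0,v3:inf,v4:inf,v5:inf,v6:12
step 2: dist = v0:inf,v1:13,v2:0,v3:inf,v4:inf,v5:inf,v6:12
step 3: dist = v0:inf,v1:13,v2:0,v3:inf,v4:inf,v5:inf,v6:12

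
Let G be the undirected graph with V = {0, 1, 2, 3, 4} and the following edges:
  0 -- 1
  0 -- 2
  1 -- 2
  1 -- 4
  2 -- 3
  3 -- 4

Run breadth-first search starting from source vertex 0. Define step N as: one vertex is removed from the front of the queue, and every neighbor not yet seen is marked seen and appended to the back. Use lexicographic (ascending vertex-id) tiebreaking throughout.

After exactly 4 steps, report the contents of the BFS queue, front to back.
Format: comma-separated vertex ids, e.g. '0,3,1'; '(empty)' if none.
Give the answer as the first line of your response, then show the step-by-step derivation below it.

3

step 1: dequeue 0; queue=[1,2]; order=0
step 2: dequeue 1; queue=[2,4]; order=0,1
step 3: dequeue 2; queue=[4,3]; order=0,1,2
step 4: dequeue 4; queue=[3]; order=0,1,2,4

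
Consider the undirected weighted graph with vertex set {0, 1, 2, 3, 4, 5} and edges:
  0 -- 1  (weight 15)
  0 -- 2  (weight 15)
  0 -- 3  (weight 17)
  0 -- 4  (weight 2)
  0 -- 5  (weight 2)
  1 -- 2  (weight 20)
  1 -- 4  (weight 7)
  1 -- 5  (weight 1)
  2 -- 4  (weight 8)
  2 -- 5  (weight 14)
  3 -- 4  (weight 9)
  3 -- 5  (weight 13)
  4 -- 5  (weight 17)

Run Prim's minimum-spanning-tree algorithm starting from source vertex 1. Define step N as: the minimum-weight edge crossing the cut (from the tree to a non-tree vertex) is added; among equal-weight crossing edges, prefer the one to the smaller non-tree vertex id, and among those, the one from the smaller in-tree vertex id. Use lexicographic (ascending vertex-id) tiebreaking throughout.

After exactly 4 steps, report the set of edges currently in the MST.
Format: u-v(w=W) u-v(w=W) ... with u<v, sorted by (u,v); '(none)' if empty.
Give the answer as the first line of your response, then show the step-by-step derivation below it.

0-4(w=2) 0-5(w=2) 1-5(w=1) 2-4(w=8)

step 1: add edge 1-5 (w=1); MST = {1-5(w=1)}
step 2: add edge 0-5 (w=2); MST = {0-5(w=2) 1-5(w=1)}
step 3: add edge 0-4 (w=2); MST = {0-4(w=2) 0-5(w=2) 1-5(w=1)}
step 4: add edge 2-4 (w=8); MST = {0-4(w=2) 0-5(w=2) 1-5(w=1) 2-4(w=8)}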